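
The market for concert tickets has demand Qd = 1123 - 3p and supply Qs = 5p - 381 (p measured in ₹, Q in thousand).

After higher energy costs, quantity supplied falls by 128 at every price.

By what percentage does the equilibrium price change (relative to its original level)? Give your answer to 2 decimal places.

Initially, 1123 - 3p = 5p - 381, so 1504 = 8p and p = 188, Q = 559.
After the shift, demand is Qd = 1123 - 3p and supply is Qs = 5p - 509.
Setting them equal: 1123 - 3p = 5p - 509 → 1632 = 8p, so p = 204 and Q = 511.
%Δp = (204 − 188) / 188 × 100 = +8.51%.

+8.51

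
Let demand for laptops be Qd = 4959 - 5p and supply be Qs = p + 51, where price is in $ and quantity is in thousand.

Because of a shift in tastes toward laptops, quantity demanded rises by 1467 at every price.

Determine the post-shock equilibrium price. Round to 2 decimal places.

Solve the original market: 4959 - 5p = p + 51, hence p = 818 and Q = 869.
With the change applied: demand Qd = 6426 - 5p, supply Qs = p + 51.
New equilibrium: 6426 - 5p = p + 51 ⇒ 6375 = 6p ⇒ p = 1062.5, Q = 1113.5.

1062.50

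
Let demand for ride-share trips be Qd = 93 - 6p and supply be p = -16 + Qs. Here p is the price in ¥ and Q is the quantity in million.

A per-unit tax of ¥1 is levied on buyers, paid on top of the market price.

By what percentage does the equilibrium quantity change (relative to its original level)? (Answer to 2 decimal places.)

Before the shock: 93 - 6p = p + 16 ⇒ 77 = 7p ⇒ p = 11, Q = 27.
Since buyers pay the price plus the tax, the effective demand curve becomes Qd = 87 - 6p.
New equilibrium: 87 - 6p = p + 16 ⇒ 71 = 7p ⇒ p = 71/7 ≈ 10.1429, Q = 183/7 ≈ 26.1429.
%ΔQ = (26.1429 − 27) / 27 × 100 = -3.17%.

-3.17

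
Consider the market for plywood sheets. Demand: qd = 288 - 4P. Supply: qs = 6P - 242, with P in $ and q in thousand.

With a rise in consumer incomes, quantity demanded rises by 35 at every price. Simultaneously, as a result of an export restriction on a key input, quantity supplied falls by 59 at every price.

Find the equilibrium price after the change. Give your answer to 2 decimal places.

Solve the original market: 288 - 4P = 6P - 242, hence P = 53 and q = 76.
The new curves are qd = 323 - 4P (demand) and qs = 6P - 301 (supply).
New equilibrium: 323 - 4P = 6P - 301 ⇒ 624 = 10P ⇒ P = 62.4, q = 73.4.

62.40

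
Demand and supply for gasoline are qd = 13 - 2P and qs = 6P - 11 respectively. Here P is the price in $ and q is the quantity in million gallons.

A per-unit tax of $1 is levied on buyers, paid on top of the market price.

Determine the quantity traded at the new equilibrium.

5.5

Solve the original market: 13 - 2P = 6P - 11, hence P = 3 and q = 7.
Since buyers pay the price plus the tax, the effective demand curve becomes qd = 11 - 2P.
Equate the new curves: 11 - 2P = 6P - 11, giving 22 = 8P, P = 2.75, q = 5.5.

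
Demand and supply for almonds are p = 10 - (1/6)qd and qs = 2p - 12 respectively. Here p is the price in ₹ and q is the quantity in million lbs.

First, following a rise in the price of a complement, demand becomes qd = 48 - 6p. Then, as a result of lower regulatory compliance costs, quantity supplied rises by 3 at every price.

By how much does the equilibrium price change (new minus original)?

Before the shock: 60 - 6p = 2p - 12 ⇒ 72 = 8p ⇒ p = 9, q = 6.
The shock moves the curves to qd = 48 - 6p and qs = 2p - 9.
Equate the new curves: 48 - 6p = 2p - 9, giving 57 = 8p, p = 7.125, q = 5.25.
Δp = 7.125 − 9 = -1.875.

-1.875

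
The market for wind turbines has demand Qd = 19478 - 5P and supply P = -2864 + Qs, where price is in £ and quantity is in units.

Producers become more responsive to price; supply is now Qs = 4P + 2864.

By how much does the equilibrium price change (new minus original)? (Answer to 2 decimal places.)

-923.00

Before the shock: 19478 - 5P = P + 2864 ⇒ 16614 = 6P ⇒ P = 2769, Q = 5633.
With the change applied: demand Qd = 19478 - 5P, supply Qs = 4P + 2864.
Clearing the new market: 19478 - 5P = 4P + 2864, so P = 1846 and Q = 10248.
ΔP = 1846 − 2769 = -923.00.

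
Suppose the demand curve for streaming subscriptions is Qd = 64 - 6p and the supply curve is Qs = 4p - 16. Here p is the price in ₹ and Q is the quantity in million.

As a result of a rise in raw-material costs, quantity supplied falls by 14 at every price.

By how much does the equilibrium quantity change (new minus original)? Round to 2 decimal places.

-8.40

Solve the original market: 64 - 6p = 4p - 16, hence p = 8 and Q = 16.
The shock moves the curves to Qd = 64 - 6p and Qs = 4p - 30.
Clearing the new market: 64 - 6p = 4p - 30, so p = 9.4 and Q = 7.6.
ΔQ = 7.6 − 16 = -8.40.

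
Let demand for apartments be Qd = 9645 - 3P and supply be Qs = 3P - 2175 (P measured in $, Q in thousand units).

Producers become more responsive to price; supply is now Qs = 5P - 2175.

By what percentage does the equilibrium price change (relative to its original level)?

Original equilibrium: 9645 - 3P = 3P - 2175 gives 11820 = 6P, so P = 1970 and Q = 3735.
With the change applied: demand Qd = 9645 - 3P, supply Qs = 5P - 2175.
Clearing the new market: 9645 - 3P = 5P - 2175, so P = 1477.5 and Q = 5212.5.
%ΔP = (1477.5 − 1970) / 1970 × 100 = -25%.

-25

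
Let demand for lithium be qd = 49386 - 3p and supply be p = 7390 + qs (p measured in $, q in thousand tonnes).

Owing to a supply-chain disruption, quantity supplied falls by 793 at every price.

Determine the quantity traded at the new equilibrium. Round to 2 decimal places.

Initially, 49386 - 3p = p - 7390, so 56776 = 4p and p = 14194, q = 6804.
The new curves are qd = 49386 - 3p (demand) and qs = p - 8183 (supply).
Equate the new curves: 49386 - 3p = p - 8183, giving 57569 = 4p, p = 14392.25, q = 6209.25.

6209.25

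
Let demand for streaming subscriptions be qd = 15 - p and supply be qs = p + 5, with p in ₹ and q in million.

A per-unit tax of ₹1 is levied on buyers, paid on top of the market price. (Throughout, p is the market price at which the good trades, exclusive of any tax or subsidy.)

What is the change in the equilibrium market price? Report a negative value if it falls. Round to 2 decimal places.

Before the shock: 15 - p = p + 5 ⇒ 10 = 2p ⇒ p = 5, q = 10.
Since buyers pay the price plus the tax, the effective demand curve becomes qd = 14 - p.
New equilibrium: 14 - p = p + 5 ⇒ 9 = 2p ⇒ p = 4.5, q = 9.5.
Δp = 4.5 − 5 = -0.50.

-0.50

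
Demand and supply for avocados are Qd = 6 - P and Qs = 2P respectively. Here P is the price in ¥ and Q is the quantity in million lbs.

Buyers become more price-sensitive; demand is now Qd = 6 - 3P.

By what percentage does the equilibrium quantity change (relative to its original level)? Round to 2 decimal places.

-40.00

Solve the original market: 6 - P = 2P, hence P = 2 and Q = 4.
After the shift, demand is Qd = 6 - 3P and supply is Qs = 2P.
Equate the new curves: 6 - 3P = 2P, giving 6 = 5P, P = 1.2, Q = 2.4.
%ΔQ = (2.4 − 4) / 4 × 100 = -40.00%.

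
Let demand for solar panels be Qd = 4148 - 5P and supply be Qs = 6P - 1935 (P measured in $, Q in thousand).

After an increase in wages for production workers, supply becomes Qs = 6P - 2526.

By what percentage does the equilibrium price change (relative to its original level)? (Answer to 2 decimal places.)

+9.72

Original equilibrium: 4148 - 5P = 6P - 1935 gives 6083 = 11P, so P = 553 and Q = 1383.
The new curves are Qd = 4148 - 5P (demand) and Qs = 6P - 2526 (supply).
Equate the new curves: 4148 - 5P = 6P - 2526, giving 6674 = 11P, P = 6674/11 ≈ 606.7273, Q = 12258/11 ≈ 1114.3636.
%ΔP = (606.7273 − 553) / 553 × 100 = +9.72%.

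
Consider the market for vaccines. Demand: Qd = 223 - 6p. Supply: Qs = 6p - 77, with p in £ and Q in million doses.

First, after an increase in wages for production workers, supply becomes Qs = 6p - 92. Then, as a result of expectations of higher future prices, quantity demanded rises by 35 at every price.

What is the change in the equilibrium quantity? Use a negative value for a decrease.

+10

Original equilibrium: 223 - 6p = 6p - 77 gives 300 = 12p, so p = 25 and Q = 73.
The new curves are Qd = 258 - 6p (demand) and Qs = 6p - 92 (supply).
Equate the new curves: 258 - 6p = 6p - 92, giving 350 = 12p, p = 175/6 ≈ 29.1667, Q = 83.
ΔQ = 83 − 73 = +10.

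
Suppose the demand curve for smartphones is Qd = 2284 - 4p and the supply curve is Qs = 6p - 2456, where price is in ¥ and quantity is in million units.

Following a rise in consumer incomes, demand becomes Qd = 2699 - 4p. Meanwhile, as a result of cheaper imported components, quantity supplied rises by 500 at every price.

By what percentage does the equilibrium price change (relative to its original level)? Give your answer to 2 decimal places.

Initially, 2284 - 4p = 6p - 2456, so 4740 = 10p and p = 474, Q = 388.
The new curves are Qd = 2699 - 4p (demand) and Qs = 6p - 1956 (supply).
New equilibrium: 2699 - 4p = 6p - 1956 ⇒ 4655 = 10p ⇒ p = 465.5, Q = 837.
%Δp = (465.5 − 474) / 474 × 100 = -1.79%.

-1.79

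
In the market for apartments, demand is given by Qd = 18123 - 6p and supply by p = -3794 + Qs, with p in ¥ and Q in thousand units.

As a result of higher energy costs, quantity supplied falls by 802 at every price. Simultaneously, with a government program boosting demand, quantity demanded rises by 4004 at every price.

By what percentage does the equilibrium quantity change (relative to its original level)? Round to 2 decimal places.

-1.98

Initially, 18123 - 6p = p + 3794, so 14329 = 7p and p = 2047, Q = 5841.
The shock moves the curves to Qd = 22127 - 6p and Qs = p + 2992.
Setting them equal: 22127 - 6p = p + 2992 → 19135 = 7p, so p = 19135/7 ≈ 2733.5714 and Q = 40079/7 ≈ 5725.5714.
%ΔQ = (5725.5714 − 5841) / 5841 × 100 = -1.98%.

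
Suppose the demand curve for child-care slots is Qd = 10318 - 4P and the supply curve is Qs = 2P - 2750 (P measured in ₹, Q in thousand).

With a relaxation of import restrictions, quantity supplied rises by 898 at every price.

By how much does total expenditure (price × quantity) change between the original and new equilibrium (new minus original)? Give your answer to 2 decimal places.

Initially, 10318 - 4P = 2P - 2750, so 13068 = 6P and P = 2178, Q = 1606.
With the change applied: demand Qd = 10318 - 4P, supply Qs = 2P - 1852.
Setting them equal: 10318 - 4P = 2P - 1852 → 12170 = 6P, so P = 6085/3 ≈ 2028.3333 and Q = 6614/3 ≈ 2204.6667.
Expenditure moves from 2178×1606 = 3497868 to 2028.3333×2204.6667 = 4471798.8889; change = +973930.89.

+973930.89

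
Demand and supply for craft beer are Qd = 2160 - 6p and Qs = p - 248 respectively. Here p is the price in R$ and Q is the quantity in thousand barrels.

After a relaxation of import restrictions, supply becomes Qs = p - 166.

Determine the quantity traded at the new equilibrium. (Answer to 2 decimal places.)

Initially, 2160 - 6p = p - 248, so 2408 = 7p and p = 344, Q = 96.
With the change applied: demand Qd = 2160 - 6p, supply Qs = p - 166.
New equilibrium: 2160 - 6p = p - 166 ⇒ 2326 = 7p ⇒ p = 2326/7 ≈ 332.2857, Q = 1164/7 ≈ 166.2857.

166.29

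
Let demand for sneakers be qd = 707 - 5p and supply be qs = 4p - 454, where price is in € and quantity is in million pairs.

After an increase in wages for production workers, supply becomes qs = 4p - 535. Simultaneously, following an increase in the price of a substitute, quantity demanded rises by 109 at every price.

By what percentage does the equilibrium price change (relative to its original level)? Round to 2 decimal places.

+16.37

Before the shock: 707 - 5p = 4p - 454 ⇒ 1161 = 9p ⇒ p = 129, q = 62.
The shock moves the curves to qd = 816 - 5p and qs = 4p - 535.
New equilibrium: 816 - 5p = 4p - 535 ⇒ 1351 = 9p ⇒ p = 1351/9 ≈ 150.1111, q = 589/9 ≈ 65.4444.
%Δp = (150.1111 − 129) / 129 × 100 = +16.37%.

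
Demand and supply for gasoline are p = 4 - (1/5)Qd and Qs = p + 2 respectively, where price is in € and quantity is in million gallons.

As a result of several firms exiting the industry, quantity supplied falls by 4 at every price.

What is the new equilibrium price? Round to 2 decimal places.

Before the shock: 20 - 5p = p + 2 ⇒ 18 = 6p ⇒ p = 3, Q = 5.
The shock moves the curves to Qd = 20 - 5p and Qs = p - 2.
New equilibrium: 20 - 5p = p - 2 ⇒ 22 = 6p ⇒ p = 11/3 ≈ 3.6667, Q = 5/3 ≈ 1.6667.

3.67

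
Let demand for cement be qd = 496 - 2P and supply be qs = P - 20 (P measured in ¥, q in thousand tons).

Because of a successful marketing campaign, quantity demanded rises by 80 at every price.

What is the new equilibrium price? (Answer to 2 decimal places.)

198.67

Initially, 496 - 2P = P - 20, so 516 = 3P and P = 172, q = 152.
The new curves are qd = 576 - 2P (demand) and qs = P - 20 (supply).
Clearing the new market: 576 - 2P = P - 20, so P = 596/3 ≈ 198.6667 and q = 536/3 ≈ 178.6667.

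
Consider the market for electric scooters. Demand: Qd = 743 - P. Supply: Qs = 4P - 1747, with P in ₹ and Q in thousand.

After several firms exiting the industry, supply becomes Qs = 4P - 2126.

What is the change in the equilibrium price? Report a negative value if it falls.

+75.8

Initially, 743 - P = 4P - 1747, so 2490 = 5P and P = 498, Q = 245.
With the change applied: demand Qd = 743 - P, supply Qs = 4P - 2126.
Setting them equal: 743 - P = 4P - 2126 → 2869 = 5P, so P = 573.8 and Q = 169.2.
ΔP = 573.8 − 498 = +75.8.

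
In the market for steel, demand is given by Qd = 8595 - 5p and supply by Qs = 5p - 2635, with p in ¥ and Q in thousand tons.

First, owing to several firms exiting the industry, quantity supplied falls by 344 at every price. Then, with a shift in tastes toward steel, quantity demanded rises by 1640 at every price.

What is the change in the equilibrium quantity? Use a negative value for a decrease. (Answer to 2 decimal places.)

Before the shock: 8595 - 5p = 5p - 2635 ⇒ 11230 = 10p ⇒ p = 1123, Q = 2980.
The shock moves the curves to Qd = 10235 - 5p and Qs = 5p - 2979.
New equilibrium: 10235 - 5p = 5p - 2979 ⇒ 13214 = 10p ⇒ p = 1321.4, Q = 3628.
ΔQ = 3628 − 2980 = +648.00.

+648.00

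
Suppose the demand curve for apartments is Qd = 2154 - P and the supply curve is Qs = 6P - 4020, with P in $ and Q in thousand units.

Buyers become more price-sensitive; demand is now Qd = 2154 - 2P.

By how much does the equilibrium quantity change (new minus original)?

-661.5

Initially, 2154 - P = 6P - 4020, so 6174 = 7P and P = 882, Q = 1272.
The shock moves the curves to Qd = 2154 - 2P and Qs = 6P - 4020.
New equilibrium: 2154 - 2P = 6P - 4020 ⇒ 6174 = 8P ⇒ P = 771.75, Q = 610.5.
ΔQ = 610.5 − 1272 = -661.5.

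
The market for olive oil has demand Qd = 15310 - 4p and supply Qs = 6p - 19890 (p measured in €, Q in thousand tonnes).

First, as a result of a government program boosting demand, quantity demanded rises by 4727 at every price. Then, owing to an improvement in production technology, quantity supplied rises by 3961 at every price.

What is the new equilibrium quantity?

Before the shock: 15310 - 4p = 6p - 19890 ⇒ 35200 = 10p ⇒ p = 3520, Q = 1230.
The shock moves the curves to Qd = 20037 - 4p and Qs = 6p - 15929.
Clearing the new market: 20037 - 4p = 6p - 15929, so p = 3596.6 and Q = 5650.6.

5650.6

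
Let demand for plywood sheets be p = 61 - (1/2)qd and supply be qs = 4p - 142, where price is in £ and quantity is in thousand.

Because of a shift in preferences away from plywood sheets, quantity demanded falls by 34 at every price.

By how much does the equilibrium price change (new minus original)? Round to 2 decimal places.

Original equilibrium: 122 - 2p = 4p - 142 gives 264 = 6p, so p = 44 and q = 34.
With the change applied: demand qd = 88 - 2p, supply qs = 4p - 142.
Setting them equal: 88 - 2p = 4p - 142 → 230 = 6p, so p = 115/3 ≈ 38.3333 and q = 34/3 ≈ 11.3333.
Δp = 38.3333 − 44 = -5.67.

-5.67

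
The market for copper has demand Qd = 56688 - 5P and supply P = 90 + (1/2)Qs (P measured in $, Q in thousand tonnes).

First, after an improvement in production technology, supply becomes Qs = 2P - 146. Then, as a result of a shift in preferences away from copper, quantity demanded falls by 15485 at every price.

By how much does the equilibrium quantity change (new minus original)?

-4400

Initially, 56688 - 5P = 2P - 180, so 56868 = 7P and P = 8124, Q = 16068.
The shock moves the curves to Qd = 41203 - 5P and Qs = 2P - 146.
Setting them equal: 41203 - 5P = 2P - 146 → 41349 = 7P, so P = 5907 and Q = 11668.
ΔQ = 11668 − 16068 = -4400.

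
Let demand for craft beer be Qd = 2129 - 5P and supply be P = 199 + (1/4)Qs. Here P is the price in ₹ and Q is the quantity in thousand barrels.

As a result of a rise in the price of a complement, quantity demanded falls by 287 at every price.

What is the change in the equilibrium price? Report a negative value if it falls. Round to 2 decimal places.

Original equilibrium: 2129 - 5P = 4P - 796 gives 2925 = 9P, so P = 325 and Q = 504.
After the shift, demand is Qd = 1842 - 5P and supply is Qs = 4P - 796.
New equilibrium: 1842 - 5P = 4P - 796 ⇒ 2638 = 9P ⇒ P = 2638/9 ≈ 293.1111, Q = 3388/9 ≈ 376.4444.
ΔP = 293.1111 − 325 = -31.89.

-31.89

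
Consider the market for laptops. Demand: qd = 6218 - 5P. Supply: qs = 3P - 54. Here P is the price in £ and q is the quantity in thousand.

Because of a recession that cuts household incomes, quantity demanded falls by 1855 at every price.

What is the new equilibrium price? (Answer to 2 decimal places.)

552.13

Before the shock: 6218 - 5P = 3P - 54 ⇒ 6272 = 8P ⇒ P = 784, q = 2298.
The shock moves the curves to qd = 4363 - 5P and qs = 3P - 54.
New equilibrium: 4363 - 5P = 3P - 54 ⇒ 4417 = 8P ⇒ P = 552.125, q = 1602.375.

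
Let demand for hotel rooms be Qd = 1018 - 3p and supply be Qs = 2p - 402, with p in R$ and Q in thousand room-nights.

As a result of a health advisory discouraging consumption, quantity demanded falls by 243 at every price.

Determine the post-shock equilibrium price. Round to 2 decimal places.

235.40

Original equilibrium: 1018 - 3p = 2p - 402 gives 1420 = 5p, so p = 284 and Q = 166.
The shock moves the curves to Qd = 775 - 3p and Qs = 2p - 402.
New equilibrium: 775 - 3p = 2p - 402 ⇒ 1177 = 5p ⇒ p = 235.4, Q = 68.8.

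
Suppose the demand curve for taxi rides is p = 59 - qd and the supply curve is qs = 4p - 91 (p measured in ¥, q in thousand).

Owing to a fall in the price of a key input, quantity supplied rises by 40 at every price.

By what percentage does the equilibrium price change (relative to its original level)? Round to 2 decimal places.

-26.67

Solve the original market: 59 - p = 4p - 91, hence p = 30 and q = 29.
After the shift, demand is qd = 59 - p and supply is qs = 4p - 51.
Equate the new curves: 59 - p = 4p - 51, giving 110 = 5p, p = 22, q = 37.
%Δp = (22 − 30) / 30 × 100 = -26.67%.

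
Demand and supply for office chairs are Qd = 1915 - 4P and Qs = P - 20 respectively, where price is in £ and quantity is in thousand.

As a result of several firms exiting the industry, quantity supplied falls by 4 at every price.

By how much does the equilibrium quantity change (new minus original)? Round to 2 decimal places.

-3.20

Initially, 1915 - 4P = P - 20, so 1935 = 5P and P = 387, Q = 367.
The shock moves the curves to Qd = 1915 - 4P and Qs = P - 24.
Equate the new curves: 1915 - 4P = P - 24, giving 1939 = 5P, P = 387.8, Q = 363.8.
ΔQ = 363.8 − 367 = -3.20.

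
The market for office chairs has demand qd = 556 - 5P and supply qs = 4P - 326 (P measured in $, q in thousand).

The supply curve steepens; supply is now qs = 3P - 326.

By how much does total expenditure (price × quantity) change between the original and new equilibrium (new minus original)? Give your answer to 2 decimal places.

-5944.31

Solve the original market: 556 - 5P = 4P - 326, hence P = 98 and q = 66.
The new curves are qd = 556 - 5P (demand) and qs = 3P - 326 (supply).
Setting them equal: 556 - 5P = 3P - 326 → 882 = 8P, so P = 110.25 and q = 4.75.
Expenditure moves from 98×66 = 6468 to 110.25×4.75 = 523.6875; change = -5944.31.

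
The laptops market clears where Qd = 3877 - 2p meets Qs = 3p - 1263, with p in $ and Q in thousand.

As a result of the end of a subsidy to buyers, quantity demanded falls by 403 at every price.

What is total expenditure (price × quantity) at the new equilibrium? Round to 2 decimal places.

1496134.08

Original equilibrium: 3877 - 2p = 3p - 1263 gives 5140 = 5p, so p = 1028 and Q = 1821.
After the shift, demand is Qd = 3474 - 2p and supply is Qs = 3p - 1263.
Clearing the new market: 3474 - 2p = 3p - 1263, so p = 947.4 and Q = 1579.2.
New expenditure = 947.4 × 1579.2 = 1496134.08.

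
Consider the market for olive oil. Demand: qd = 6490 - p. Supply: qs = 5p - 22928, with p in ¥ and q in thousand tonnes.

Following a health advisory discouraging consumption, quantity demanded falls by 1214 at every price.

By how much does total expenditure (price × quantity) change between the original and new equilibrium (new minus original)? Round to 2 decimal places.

-5076610.78

Original equilibrium: 6490 - p = 5p - 22928 gives 29418 = 6p, so p = 4903 and q = 1587.
After the shift, demand is qd = 5276 - p and supply is qs = 5p - 22928.
New equilibrium: 5276 - p = 5p - 22928 ⇒ 28204 = 6p ⇒ p = 14102/3 ≈ 4700.6667, q = 1726/3 ≈ 575.3333.
Expenditure moves from 4903×1587 = 7781061 to 4700.6667×575.3333 = 2704450.2222; change = -5076610.78.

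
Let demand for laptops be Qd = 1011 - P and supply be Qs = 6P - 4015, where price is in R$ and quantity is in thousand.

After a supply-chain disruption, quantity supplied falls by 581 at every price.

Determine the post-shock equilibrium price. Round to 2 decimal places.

801.00

Solve the original market: 1011 - P = 6P - 4015, hence P = 718 and Q = 293.
The new curves are Qd = 1011 - P (demand) and Qs = 6P - 4596 (supply).
Clearing the new market: 1011 - P = 6P - 4596, so P = 801 and Q = 210.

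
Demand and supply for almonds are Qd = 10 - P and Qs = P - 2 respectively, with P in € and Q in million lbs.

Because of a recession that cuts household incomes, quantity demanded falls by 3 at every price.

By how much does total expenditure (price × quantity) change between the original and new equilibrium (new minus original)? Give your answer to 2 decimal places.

-12.75

Initially, 10 - P = P - 2, so 12 = 2P and P = 6, Q = 4.
The new curves are Qd = 7 - P (demand) and Qs = P - 2 (supply).
Setting them equal: 7 - P = P - 2 → 9 = 2P, so P = 4.5 and Q = 2.5.
Expenditure moves from 6×4 = 24 to 4.5×2.5 = 11.25; change = -12.75.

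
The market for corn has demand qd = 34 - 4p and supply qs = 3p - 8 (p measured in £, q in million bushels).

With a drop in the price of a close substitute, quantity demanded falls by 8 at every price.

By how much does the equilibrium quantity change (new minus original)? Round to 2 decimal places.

Initially, 34 - 4p = 3p - 8, so 42 = 7p and p = 6, q = 10.
The new curves are qd = 26 - 4p (demand) and qs = 3p - 8 (supply).
New equilibrium: 26 - 4p = 3p - 8 ⇒ 34 = 7p ⇒ p = 34/7 ≈ 4.8571, q = 46/7 ≈ 6.5714.
Δq = 6.5714 − 10 = -3.43.

-3.43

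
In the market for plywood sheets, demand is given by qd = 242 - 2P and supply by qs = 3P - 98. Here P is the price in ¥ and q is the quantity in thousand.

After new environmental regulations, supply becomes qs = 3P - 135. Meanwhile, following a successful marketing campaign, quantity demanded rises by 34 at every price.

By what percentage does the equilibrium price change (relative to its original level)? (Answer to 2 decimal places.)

+20.88

Before the shock: 242 - 2P = 3P - 98 ⇒ 340 = 5P ⇒ P = 68, q = 106.
With the change applied: demand qd = 276 - 2P, supply qs = 3P - 135.
Equate the new curves: 276 - 2P = 3P - 135, giving 411 = 5P, P = 82.2, q = 111.6.
%ΔP = (82.2 − 68) / 68 × 100 = +20.88%.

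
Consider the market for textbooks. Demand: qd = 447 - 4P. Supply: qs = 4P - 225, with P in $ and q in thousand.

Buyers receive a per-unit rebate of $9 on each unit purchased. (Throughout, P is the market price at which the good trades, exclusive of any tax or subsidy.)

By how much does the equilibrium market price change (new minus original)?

+4.5

Solve the original market: 447 - 4P = 4P - 225, hence P = 84 and q = 111.
Since buyers' out-of-pocket price is the market price minus the rebate, the effective demand curve becomes qd = 483 - 4P.
Clearing the new market: 483 - 4P = 4P - 225, so P = 88.5 and q = 129.
ΔP = 88.5 − 84 = +4.5.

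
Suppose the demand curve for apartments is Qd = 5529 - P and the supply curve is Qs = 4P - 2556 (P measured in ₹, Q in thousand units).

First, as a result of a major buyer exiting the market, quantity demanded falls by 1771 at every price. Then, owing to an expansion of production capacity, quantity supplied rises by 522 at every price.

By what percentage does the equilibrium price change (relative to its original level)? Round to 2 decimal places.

-28.36

Solve the original market: 5529 - P = 4P - 2556, hence P = 1617 and Q = 3912.
The shock moves the curves to Qd = 3758 - P and Qs = 4P - 2034.
Equate the new curves: 3758 - P = 4P - 2034, giving 5792 = 5P, P = 1158.4, Q = 2599.6.
%ΔP = (1158.4 − 1617) / 1617 × 100 = -28.36%.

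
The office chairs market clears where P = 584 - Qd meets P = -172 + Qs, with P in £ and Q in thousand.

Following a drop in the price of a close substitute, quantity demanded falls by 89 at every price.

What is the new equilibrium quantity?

333.5

Before the shock: 584 - P = P + 172 ⇒ 412 = 2P ⇒ P = 206, Q = 378.
With the change applied: demand Qd = 495 - P, supply Qs = P + 172.
New equilibrium: 495 - P = P + 172 ⇒ 323 = 2P ⇒ P = 161.5, Q = 333.5.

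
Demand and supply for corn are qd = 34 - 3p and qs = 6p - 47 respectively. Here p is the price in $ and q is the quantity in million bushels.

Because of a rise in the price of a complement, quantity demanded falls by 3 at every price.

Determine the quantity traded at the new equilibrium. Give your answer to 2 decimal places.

5.00

Initially, 34 - 3p = 6p - 47, so 81 = 9p and p = 9, q = 7.
With the change applied: demand qd = 31 - 3p, supply qs = 6p - 47.
Setting them equal: 31 - 3p = 6p - 47 → 78 = 9p, so p = 26/3 ≈ 8.6667 and q = 5.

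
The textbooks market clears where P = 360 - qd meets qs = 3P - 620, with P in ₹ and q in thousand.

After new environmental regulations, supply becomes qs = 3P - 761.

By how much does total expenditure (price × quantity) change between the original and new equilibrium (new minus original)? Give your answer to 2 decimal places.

Solve the original market: 360 - P = 3P - 620, hence P = 245 and q = 115.
With the change applied: demand qd = 360 - P, supply qs = 3P - 761.
Equate the new curves: 360 - P = 3P - 761, giving 1121 = 4P, P = 280.25, q = 79.75.
Expenditure moves from 245×115 = 28175 to 280.25×79.75 = 22349.9375; change = -5825.06.

-5825.06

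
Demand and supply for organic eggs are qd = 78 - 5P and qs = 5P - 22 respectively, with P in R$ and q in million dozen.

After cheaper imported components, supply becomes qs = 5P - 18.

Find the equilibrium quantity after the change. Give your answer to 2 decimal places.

Before the shock: 78 - 5P = 5P - 22 ⇒ 100 = 10P ⇒ P = 10, q = 28.
The shock moves the curves to qd = 78 - 5P and qs = 5P - 18.
Clearing the new market: 78 - 5P = 5P - 18, so P = 9.6 and q = 30.

30.00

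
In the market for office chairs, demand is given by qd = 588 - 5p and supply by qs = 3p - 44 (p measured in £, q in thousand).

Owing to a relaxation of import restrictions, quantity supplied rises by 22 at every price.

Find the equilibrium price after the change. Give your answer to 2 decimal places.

Original equilibrium: 588 - 5p = 3p - 44 gives 632 = 8p, so p = 79 and q = 193.
The shock moves the curves to qd = 588 - 5p and qs = 3p - 22.
New equilibrium: 588 - 5p = 3p - 22 ⇒ 610 = 8p ⇒ p = 76.25, q = 206.75.

76.25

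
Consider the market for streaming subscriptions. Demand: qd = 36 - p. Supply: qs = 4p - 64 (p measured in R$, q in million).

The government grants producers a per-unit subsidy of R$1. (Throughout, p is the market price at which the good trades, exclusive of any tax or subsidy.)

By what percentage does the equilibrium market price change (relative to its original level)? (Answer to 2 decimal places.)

-4.00

Before the shock: 36 - p = 4p - 64 ⇒ 100 = 5p ⇒ p = 20, q = 16.
Since sellers receive the price plus the subsidy, the effective supply curve becomes qs = 4p - 60.
Equate the new curves: 36 - p = 4p - 60, giving 96 = 5p, p = 19.2, q = 16.8.
%Δp = (19.2 − 20) / 20 × 100 = -4.00%.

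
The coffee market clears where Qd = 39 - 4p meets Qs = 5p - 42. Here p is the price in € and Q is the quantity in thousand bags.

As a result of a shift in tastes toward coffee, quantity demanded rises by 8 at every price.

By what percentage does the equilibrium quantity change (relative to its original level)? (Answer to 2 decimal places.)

+148.15

Original equilibrium: 39 - 4p = 5p - 42 gives 81 = 9p, so p = 9 and Q = 3.
The new curves are Qd = 47 - 4p (demand) and Qs = 5p - 42 (supply).
Clearing the new market: 47 - 4p = 5p - 42, so p = 89/9 ≈ 9.8889 and Q = 67/9 ≈ 7.4444.
%ΔQ = (7.4444 − 3) / 3 × 100 = +148.15%.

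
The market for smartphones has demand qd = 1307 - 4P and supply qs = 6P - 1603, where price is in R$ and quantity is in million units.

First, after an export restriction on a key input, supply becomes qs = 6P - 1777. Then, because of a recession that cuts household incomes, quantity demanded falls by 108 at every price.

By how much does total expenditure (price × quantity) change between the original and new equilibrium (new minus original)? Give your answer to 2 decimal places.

-39053.64

Solve the original market: 1307 - 4P = 6P - 1603, hence P = 291 and q = 143.
With the change applied: demand qd = 1199 - 4P, supply qs = 6P - 1777.
Setting them equal: 1199 - 4P = 6P - 1777 → 2976 = 10P, so P = 297.6 and q = 8.6.
Expenditure moves from 291×143 = 41613 to 297.6×8.6 = 2559.36; change = -39053.64.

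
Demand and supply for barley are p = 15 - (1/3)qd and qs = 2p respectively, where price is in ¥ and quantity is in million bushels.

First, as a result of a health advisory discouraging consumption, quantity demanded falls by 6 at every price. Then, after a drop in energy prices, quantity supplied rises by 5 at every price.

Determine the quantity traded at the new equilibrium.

Original equilibrium: 45 - 3p = 2p gives 45 = 5p, so p = 9 and q = 18.
After the shift, demand is qd = 39 - 3p and supply is qs = 2p + 5.
Clearing the new market: 39 - 3p = 2p + 5, so p = 6.8 and q = 18.6.

18.6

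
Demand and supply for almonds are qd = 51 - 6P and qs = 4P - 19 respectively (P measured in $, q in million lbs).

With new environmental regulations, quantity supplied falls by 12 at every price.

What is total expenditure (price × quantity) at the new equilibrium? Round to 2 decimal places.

Solve the original market: 51 - 6P = 4P - 19, hence P = 7 and q = 9.
The shock moves the curves to qd = 51 - 6P and qs = 4P - 31.
New equilibrium: 51 - 6P = 4P - 31 ⇒ 82 = 10P ⇒ P = 8.2, q = 1.8.
New expenditure = 8.2 × 1.8 = 14.76.

14.76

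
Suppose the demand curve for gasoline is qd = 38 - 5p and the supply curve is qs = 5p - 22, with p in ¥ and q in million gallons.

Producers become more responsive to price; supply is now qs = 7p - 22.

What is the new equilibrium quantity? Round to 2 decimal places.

13.00

Before the shock: 38 - 5p = 5p - 22 ⇒ 60 = 10p ⇒ p = 6, q = 8.
The new curves are qd = 38 - 5p (demand) and qs = 7p - 22 (supply).
Clearing the new market: 38 - 5p = 7p - 22, so p = 5 and q = 13.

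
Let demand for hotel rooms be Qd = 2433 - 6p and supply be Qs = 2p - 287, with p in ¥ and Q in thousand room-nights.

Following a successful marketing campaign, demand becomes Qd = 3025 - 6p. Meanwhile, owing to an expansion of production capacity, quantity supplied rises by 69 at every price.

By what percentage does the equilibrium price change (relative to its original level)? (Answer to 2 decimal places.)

Before the shock: 2433 - 6p = 2p - 287 ⇒ 2720 = 8p ⇒ p = 340, Q = 393.
With the change applied: demand Qd = 3025 - 6p, supply Qs = 2p - 218.
Clearing the new market: 3025 - 6p = 2p - 218, so p = 405.375 and Q = 592.75.
%Δp = (405.375 − 340) / 340 × 100 = +19.23%.

+19.23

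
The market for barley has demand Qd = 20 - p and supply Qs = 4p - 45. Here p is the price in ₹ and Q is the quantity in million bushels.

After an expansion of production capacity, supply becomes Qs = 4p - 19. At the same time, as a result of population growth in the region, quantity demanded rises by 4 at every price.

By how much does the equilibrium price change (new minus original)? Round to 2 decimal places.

-4.40

Before the shock: 20 - p = 4p - 45 ⇒ 65 = 5p ⇒ p = 13, Q = 7.
The new curves are Qd = 24 - p (demand) and Qs = 4p - 19 (supply).
Clearing the new market: 24 - p = 4p - 19, so p = 8.6 and Q = 15.4.
Δp = 8.6 − 13 = -4.40.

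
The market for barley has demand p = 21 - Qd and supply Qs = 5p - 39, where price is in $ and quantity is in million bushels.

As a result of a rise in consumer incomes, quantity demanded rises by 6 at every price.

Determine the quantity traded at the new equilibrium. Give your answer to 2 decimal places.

16.00

Before the shock: 21 - p = 5p - 39 ⇒ 60 = 6p ⇒ p = 10, Q = 11.
The new curves are Qd = 27 - p (demand) and Qs = 5p - 39 (supply).
Setting them equal: 27 - p = 5p - 39 → 66 = 6p, so p = 11 and Q = 16.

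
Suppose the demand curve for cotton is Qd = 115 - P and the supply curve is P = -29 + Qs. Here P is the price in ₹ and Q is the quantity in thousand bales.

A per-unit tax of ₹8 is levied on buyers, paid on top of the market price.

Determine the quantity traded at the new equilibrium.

Initially, 115 - P = P + 29, so 86 = 2P and P = 43, Q = 72.
Since buyers pay the price plus the tax, the effective demand curve becomes Qd = 107 - P.
New equilibrium: 107 - P = P + 29 ⇒ 78 = 2P ⇒ P = 39, Q = 68.

68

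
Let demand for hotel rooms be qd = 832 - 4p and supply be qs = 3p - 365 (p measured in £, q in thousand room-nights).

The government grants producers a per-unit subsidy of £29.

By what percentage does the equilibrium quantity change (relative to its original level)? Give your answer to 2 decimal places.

Solve the original market: 832 - 4p = 3p - 365, hence p = 171 and q = 148.
Since sellers receive the price plus the subsidy, the effective supply curve becomes qs = 3p - 278.
Equate the new curves: 832 - 4p = 3p - 278, giving 1110 = 7p, p = 1110/7 ≈ 158.5714, q = 1384/7 ≈ 197.7143.
%Δq = (197.7143 − 148) / 148 × 100 = +33.59%.

+33.59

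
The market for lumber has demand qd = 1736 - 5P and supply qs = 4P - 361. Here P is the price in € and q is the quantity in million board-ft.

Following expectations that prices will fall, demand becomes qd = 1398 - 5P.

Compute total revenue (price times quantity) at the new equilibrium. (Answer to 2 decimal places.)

Initially, 1736 - 5P = 4P - 361, so 2097 = 9P and P = 233, q = 571.
The new curves are qd = 1398 - 5P (demand) and qs = 4P - 361 (supply).
New equilibrium: 1398 - 5P = 4P - 361 ⇒ 1759 = 9P ⇒ P = 1759/9 ≈ 195.4444, q = 3787/9 ≈ 420.7778.
New expenditure = 195.4444 × 420.7778 = 82238.68.

82238.68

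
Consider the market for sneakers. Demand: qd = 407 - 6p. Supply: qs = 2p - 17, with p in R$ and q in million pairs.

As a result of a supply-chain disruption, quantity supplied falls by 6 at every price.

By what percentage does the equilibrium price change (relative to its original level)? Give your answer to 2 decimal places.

+1.42

Solve the original market: 407 - 6p = 2p - 17, hence p = 53 and q = 89.
The new curves are qd = 407 - 6p (demand) and qs = 2p - 23 (supply).
Equate the new curves: 407 - 6p = 2p - 23, giving 430 = 8p, p = 53.75, q = 84.5.
%Δp = (53.75 − 53) / 53 × 100 = +1.42%.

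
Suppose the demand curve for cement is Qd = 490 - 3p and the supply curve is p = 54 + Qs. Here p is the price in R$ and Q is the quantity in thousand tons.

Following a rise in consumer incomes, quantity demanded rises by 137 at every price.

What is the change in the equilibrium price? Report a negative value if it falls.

+34.25

Before the shock: 490 - 3p = p - 54 ⇒ 544 = 4p ⇒ p = 136, Q = 82.
After the shift, demand is Qd = 627 - 3p and supply is Qs = p - 54.
Clearing the new market: 627 - 3p = p - 54, so p = 170.25 and Q = 116.25.
Δp = 170.25 − 136 = +34.25.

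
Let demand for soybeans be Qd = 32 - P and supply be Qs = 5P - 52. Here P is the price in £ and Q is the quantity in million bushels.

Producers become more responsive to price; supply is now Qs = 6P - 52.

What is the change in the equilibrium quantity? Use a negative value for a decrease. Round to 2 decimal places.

Original equilibrium: 32 - P = 5P - 52 gives 84 = 6P, so P = 14 and Q = 18.
The shock moves the curves to Qd = 32 - P and Qs = 6P - 52.
Equate the new curves: 32 - P = 6P - 52, giving 84 = 7P, P = 12, Q = 20.
ΔQ = 20 − 18 = +2.00.

+2.00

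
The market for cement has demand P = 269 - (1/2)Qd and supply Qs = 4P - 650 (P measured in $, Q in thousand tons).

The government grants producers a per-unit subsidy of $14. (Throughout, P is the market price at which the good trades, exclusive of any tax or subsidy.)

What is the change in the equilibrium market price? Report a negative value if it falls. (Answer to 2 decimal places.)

-9.33

Initially, 538 - 2P = 4P - 650, so 1188 = 6P and P = 198, Q = 142.
Since sellers receive the price plus the subsidy, the effective supply curve becomes Qs = 4P - 594.
Setting them equal: 538 - 2P = 4P - 594 → 1132 = 6P, so P = 566/3 ≈ 188.6667 and Q = 482/3 ≈ 160.6667.
ΔP = 188.6667 − 198 = -9.33.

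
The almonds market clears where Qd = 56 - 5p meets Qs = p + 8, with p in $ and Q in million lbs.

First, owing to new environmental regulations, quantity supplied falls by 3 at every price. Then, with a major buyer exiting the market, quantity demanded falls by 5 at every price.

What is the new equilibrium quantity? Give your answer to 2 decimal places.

12.67

Before the shock: 56 - 5p = p + 8 ⇒ 48 = 6p ⇒ p = 8, Q = 16.
The shock moves the curves to Qd = 51 - 5p and Qs = p + 5.
Setting them equal: 51 - 5p = p + 5 → 46 = 6p, so p = 23/3 ≈ 7.6667 and Q = 38/3 ≈ 12.6667.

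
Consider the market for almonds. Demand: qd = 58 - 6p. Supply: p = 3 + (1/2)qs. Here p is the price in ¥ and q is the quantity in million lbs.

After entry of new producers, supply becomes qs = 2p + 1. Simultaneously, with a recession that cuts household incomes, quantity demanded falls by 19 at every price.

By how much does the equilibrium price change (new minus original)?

Original equilibrium: 58 - 6p = 2p - 6 gives 64 = 8p, so p = 8 and q = 10.
After the shift, demand is qd = 39 - 6p and supply is qs = 2p + 1.
New equilibrium: 39 - 6p = 2p + 1 ⇒ 38 = 8p ⇒ p = 4.75, q = 10.5.
Δp = 4.75 − 8 = -3.25.

-3.25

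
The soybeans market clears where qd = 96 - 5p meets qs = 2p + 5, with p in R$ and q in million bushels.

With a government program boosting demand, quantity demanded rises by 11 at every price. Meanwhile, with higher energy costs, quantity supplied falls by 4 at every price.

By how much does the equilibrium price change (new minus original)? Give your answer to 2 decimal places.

+2.14

Before the shock: 96 - 5p = 2p + 5 ⇒ 91 = 7p ⇒ p = 13, q = 31.
With the change applied: demand qd = 107 - 5p, supply qs = 2p + 1.
Equate the new curves: 107 - 5p = 2p + 1, giving 106 = 7p, p = 106/7 ≈ 15.1429, q = 219/7 ≈ 31.2857.
Δp = 15.1429 − 13 = +2.14.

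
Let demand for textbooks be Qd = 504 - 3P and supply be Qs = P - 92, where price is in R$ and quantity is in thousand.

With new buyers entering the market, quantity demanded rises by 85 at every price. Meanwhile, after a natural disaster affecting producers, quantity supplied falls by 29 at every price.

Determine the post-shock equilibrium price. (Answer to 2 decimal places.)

177.50

Original equilibrium: 504 - 3P = P - 92 gives 596 = 4P, so P = 149 and Q = 57.
The shock moves the curves to Qd = 589 - 3P and Qs = P - 121.
Setting them equal: 589 - 3P = P - 121 → 710 = 4P, so P = 177.5 and Q = 56.5.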